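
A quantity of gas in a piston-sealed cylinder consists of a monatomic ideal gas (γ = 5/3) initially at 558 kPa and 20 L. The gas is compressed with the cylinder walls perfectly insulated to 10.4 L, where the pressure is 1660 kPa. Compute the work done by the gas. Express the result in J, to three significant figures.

W ≈ -9160 J

Adiabatic: W = (P₁V₁ − P₂V₂)/(γ − 1) with γ = 5/3.
P₁V₁ = 11160 J, P₂V₂ = 17264 J.
W = (11160 − 17264) / 0.6667 = -9156 J.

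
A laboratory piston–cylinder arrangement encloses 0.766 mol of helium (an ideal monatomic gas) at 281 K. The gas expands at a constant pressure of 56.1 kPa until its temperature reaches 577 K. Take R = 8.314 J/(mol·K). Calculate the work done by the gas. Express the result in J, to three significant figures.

W ≈ 1890 J

Isobaric: W = P ΔV = nR ΔT.
W = (0.766)(8.314)(577 − 281) = 1885 J.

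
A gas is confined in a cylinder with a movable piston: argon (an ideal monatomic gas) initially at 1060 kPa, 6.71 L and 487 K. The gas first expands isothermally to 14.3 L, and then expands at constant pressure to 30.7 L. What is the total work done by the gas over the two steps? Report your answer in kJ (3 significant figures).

Step 1 (isothermal): W = P₁V₁ ln(V₂/V₁) = (7113) ln(14.3/6.71) = 5382 J.
After step 1: P = 497.4 kPa, V = 14.3 L, T = 487 K.
Step 2 (isobaric): W = PΔV = (497.4 kPa)(30.7 − 14.3 L) = 8157 J.
W_total = 5382 + 8157 = 13539 J.

W_total ≈ 13.5 kJ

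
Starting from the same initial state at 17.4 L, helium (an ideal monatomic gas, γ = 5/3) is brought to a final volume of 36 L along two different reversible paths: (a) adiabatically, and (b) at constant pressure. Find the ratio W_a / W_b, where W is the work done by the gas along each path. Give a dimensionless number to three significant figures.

Path (a) adiabatic: W = P₁V₁(1 − (V₁/V₂)^(γ−1))/(γ−1) → W_a/(P₁V₁) = 0.5762.
Path (b) isobaric: W = P₁(V₂ − V₁) → W_b/(P₁V₁) = 1.069.
W_a / W_b = 0.5762 / 1.069 = 0.539.

W_a / W_b ≈ 0.539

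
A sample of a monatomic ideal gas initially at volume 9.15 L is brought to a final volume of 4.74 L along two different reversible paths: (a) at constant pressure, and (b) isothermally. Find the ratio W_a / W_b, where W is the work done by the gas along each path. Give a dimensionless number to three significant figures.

Path (a) isobaric: W = P₁(V₂ − V₁) → W_a/(P₁V₁) = -0.482.
Path (b) isothermal: W = P₁V₁ ln(V₂/V₁) → W_b/(P₁V₁) = -0.6577.
W_a / W_b = -0.482 / -0.6577 = 0.7328.

W_a / W_b ≈ 0.733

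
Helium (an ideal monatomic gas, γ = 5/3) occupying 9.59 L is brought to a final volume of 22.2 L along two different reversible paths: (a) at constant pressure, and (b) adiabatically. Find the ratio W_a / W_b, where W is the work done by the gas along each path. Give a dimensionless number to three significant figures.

W_a / W_b ≈ 2.05

Path (a) isobaric: W = P₁(V₂ − V₁) → W_a/(P₁V₁) = 1.315.
Path (b) adiabatic: W = P₁V₁(1 − (V₁/V₂)^(γ−1))/(γ−1) → W_b/(P₁V₁) = 0.6428.
W_a / W_b = 1.315 / 0.6428 = 2.046.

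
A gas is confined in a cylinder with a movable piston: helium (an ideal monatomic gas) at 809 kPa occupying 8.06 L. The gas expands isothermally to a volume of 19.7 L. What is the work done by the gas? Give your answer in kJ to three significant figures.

Isothermal: W = nRT ln(V₂/V₁) = P₁V₁ ln(V₂/V₁).
P₁V₁ = (809 kPa)(8.06 L) = 6521 J.
W = 6521 × ln(19.7/8.06) = 6521 × 0.8937
W_by_gas = 5827 J.

W ≈ 5.83 kJ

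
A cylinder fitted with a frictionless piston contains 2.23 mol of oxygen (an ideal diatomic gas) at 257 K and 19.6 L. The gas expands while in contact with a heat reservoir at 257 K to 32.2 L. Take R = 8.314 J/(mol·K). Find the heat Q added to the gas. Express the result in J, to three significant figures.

Q ≈ 2370 J

Isothermal ⇒ ΔU = 0, so Q = W = nRT ln(V₂/V₁).
Q = (2.23)(8.314)(257) ln(32.2/19.6) = 4765 × 0.4964 = 2365 J.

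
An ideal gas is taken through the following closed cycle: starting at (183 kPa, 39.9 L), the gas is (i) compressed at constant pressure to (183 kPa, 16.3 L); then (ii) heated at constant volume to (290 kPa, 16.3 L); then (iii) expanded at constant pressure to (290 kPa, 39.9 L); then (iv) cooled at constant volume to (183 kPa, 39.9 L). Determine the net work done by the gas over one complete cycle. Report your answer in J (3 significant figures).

Constant-volume legs do no work.
W(i) = (183)(16.3 − 39.9) = -4319 J; W(iii) = (290)(39.9 − 16.3) = 6844 J.
W_net = -4319 + 6844 = 2525 J (the clockwise enclosed area).

W_net ≈ 2530 J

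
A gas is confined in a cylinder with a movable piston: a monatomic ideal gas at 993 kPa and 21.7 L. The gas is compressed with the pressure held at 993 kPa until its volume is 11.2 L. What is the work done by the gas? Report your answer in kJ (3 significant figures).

Isobaric: W = P ΔV.
W = (993 kPa)(11.2 − 21.7 L) = (993)(-10.5) = -10426 J.

W ≈ -10.4 kJ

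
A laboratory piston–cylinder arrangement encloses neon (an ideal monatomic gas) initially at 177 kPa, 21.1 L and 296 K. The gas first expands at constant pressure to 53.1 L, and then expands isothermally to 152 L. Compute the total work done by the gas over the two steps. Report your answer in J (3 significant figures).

W_total ≈ 15500 J

Step 1 (isobaric): W = PΔV = (177 kPa)(53.1 − 21.1 L) = 5664 J.
After step 1: P = 177 kPa, V = 53.1 L, T = 744.9 K.
Step 2 (isothermal): W = P₁V₁ ln(V₂/V₁) = (9399) ln(152/53.1) = 9885 J.
W_total = 5664 + 9885 = 15549 J.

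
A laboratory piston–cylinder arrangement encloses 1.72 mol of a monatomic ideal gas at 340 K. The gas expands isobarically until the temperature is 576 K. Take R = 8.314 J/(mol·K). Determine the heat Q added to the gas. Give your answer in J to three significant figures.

Isobaric: W = nRΔT = (1.72)(8.314)(236) = 3375 J.
ΔU = nCᵥΔT with Cᵥ = 3R/2: ΔU = (1.72)(12.47)(236) = 5062 J.
Q = ΔU + W = 5062 + 3375 = 8437 J.

Q ≈ 8440 J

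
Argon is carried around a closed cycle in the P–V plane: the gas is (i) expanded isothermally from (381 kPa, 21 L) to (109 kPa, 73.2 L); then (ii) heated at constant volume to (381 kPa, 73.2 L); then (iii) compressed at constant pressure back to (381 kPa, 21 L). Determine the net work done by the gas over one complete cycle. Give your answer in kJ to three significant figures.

W_net ≈ -9.90 kJ

Leg (i): W = PᵢVᵢ ln(V_f/Vᵢ) = (8001) ln(73.2/21) = 9991 J.
Leg (ii): W = 0.
Leg (iii): W = PΔV = (381)(21 − 73.2) = -19888 J.
W_net = 9991 − 19888 = -9898 J.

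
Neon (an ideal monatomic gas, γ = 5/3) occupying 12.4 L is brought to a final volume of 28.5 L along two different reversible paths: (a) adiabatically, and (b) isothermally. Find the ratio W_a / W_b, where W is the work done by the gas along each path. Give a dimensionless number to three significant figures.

W_a / W_b ≈ 0.768

Path (a) adiabatic: W = P₁V₁(1 − (V₁/V₂)^(γ−1))/(γ−1) → W_a/(P₁V₁) = 0.6387.
Path (b) isothermal: W = P₁V₁ ln(V₂/V₁) → W_b/(P₁V₁) = 0.8322.
W_a / W_b = 0.6387 / 0.8322 = 0.7675.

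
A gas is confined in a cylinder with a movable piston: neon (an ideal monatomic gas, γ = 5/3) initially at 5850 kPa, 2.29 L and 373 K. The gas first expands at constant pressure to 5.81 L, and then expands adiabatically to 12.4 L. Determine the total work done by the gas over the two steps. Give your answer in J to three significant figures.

Step 1 (isobaric): W = PΔV = (5850 kPa)(5.81 − 2.29 L) = 20592 J.
After step 1: P = 5850 kPa, V = 5.81 L, T = 946.3 K.
Step 2 (adiabatic): W = (P₁V₁ − P₂V₂)/(γ−1) = (33988 − 20504)/0.667 = 20227 J.
W_total = 20592 + 20227 = 40819 J.

W_total ≈ 40800 J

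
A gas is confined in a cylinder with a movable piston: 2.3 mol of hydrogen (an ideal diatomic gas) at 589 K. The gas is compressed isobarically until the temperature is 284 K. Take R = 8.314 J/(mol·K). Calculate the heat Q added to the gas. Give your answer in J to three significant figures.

Q ≈ -20400 J

Isobaric: W = nRΔT = (2.3)(8.314)(-305) = -5832 J.
ΔU = nCᵥΔT with Cᵥ = 5R/2: ΔU = (2.3)(20.79)(-305) = -14581 J.
Q = ΔU + W = -14581 − 5832 = -20413 J.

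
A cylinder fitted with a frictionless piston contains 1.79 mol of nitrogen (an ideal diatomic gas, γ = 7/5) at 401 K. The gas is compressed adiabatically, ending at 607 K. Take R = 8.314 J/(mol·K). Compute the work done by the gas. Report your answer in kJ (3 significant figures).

Adiabatic ⇒ Q = 0, so W_by = −ΔU = nCᵥ(T₁ − T₂).
Cᵥ = 5R/2 = 20.79 J/(mol·K).
W = (1.79)(20.79)(401 − 607) = -7664 J.

W ≈ -7.66 kJ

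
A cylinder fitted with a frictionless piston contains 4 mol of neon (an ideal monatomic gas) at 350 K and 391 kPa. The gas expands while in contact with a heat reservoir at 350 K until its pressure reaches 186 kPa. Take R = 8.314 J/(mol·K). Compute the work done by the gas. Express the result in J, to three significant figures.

Isothermal process: W = nRT ln(V₂/V₁) = nRT ln(P₁/P₂).
W = (4)(8.314)(350) × ln(391/186)
  = 11640 × ln(2.102) = 11640 × 0.743
W_by_gas = 8648 J.

W ≈ 8650 J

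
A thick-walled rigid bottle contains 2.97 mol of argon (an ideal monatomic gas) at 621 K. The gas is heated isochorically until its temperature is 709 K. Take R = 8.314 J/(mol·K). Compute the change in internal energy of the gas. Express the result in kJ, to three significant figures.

Constant volume ⇒ W = 0, so Q = ΔU = nCᵥΔT with Cᵥ = 3R/2 = 12.47 J/(mol·K).
ΔU = (2.97)(12.47)(709 − 621) = 3259 J.

ΔU ≈ 3.26 kJ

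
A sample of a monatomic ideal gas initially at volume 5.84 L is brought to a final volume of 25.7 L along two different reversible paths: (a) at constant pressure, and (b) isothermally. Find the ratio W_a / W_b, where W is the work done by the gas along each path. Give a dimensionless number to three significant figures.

W_a / W_b ≈ 2.30

Path (a) isobaric: W = P₁(V₂ − V₁) → W_a/(P₁V₁) = 3.401.
Path (b) isothermal: W = P₁V₁ ln(V₂/V₁) → W_b/(P₁V₁) = 1.482.
W_a / W_b = 3.401 / 1.482 = 2.295.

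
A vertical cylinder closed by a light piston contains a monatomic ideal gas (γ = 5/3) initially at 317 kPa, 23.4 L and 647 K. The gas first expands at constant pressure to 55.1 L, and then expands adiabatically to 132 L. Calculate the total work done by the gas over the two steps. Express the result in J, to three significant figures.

Step 1 (isobaric): W = PΔV = (317 kPa)(55.1 − 23.4 L) = 10049 J.
After step 1: P = 317 kPa, V = 55.1 L, T = 1523 K.
Step 2 (adiabatic): W = (P₁V₁ − P₂V₂)/(γ−1) = (17467 − 9756)/0.667 = 11566 J.
W_total = 10049 + 11566 = 21615 J.

W_total ≈ 21600 J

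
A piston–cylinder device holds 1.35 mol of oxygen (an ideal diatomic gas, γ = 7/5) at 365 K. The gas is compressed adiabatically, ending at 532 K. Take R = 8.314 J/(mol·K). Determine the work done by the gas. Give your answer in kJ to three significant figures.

W ≈ -4.69 kJ

Adiabatic ⇒ Q = 0, so W_by = −ΔU = nCᵥ(T₁ − T₂).
Cᵥ = 5R/2 = 20.79 J/(mol·K).
W = (1.35)(20.79)(365 − 532) = -4686 J.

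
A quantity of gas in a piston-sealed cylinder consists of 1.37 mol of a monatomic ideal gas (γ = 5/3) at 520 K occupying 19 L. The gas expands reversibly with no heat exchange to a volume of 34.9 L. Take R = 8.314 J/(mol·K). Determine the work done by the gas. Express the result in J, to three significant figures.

W ≈ 2960 J

Adiabatic: TV^(γ−1) = const with γ = 5/3.
T₂ = T₁ (V₁/V₂)^(γ−1) = 520 × (19/34.9)^0.667 = 520 × 0.6667 = 346.7 K.
W_by = nCᵥ(T₁ − T₂) = (1.37)(12.47)(520 − 346.7) = 2961 J.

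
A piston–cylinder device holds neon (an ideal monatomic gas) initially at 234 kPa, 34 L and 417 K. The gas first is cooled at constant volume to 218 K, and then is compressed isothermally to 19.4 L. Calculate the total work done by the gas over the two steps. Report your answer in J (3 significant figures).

W_total ≈ -2330 J

Step 1 (isochoric): W = 0 (constant volume).
After step 1: P = 122.3 kPa (V unchanged).
Step 2 (isothermal): W = P₁V₁ ln(V₂/V₁) = (4159) ln(19.4/34) = -2334 J.
W_total = 0 − 2334 = -2334 J.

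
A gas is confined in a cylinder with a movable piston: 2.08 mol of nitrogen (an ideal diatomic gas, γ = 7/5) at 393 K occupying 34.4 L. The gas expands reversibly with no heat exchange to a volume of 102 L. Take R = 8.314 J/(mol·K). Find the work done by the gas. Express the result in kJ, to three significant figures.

W ≈ 5.99 kJ

Adiabatic: TV^(γ−1) = const with γ = 7/5.
T₂ = T₁ (V₁/V₂)^(γ−1) = 393 × (34.4/102)^0.4 = 393 × 0.6474 = 254.4 K.
W_by = nCᵥ(T₁ − T₂) = (2.08)(20.79)(393 − 254.4) = 5991 J.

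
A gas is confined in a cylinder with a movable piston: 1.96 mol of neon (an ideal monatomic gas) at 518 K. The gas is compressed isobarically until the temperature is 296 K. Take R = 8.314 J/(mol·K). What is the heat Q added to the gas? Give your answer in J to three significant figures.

Q ≈ -9040 J

Isobaric: W = nRΔT = (1.96)(8.314)(-222) = -3618 J.
ΔU = nCᵥΔT with Cᵥ = 3R/2: ΔU = (1.96)(12.47)(-222) = -5426 J.
Q = ΔU + W = -5426 − 3618 = -9044 J.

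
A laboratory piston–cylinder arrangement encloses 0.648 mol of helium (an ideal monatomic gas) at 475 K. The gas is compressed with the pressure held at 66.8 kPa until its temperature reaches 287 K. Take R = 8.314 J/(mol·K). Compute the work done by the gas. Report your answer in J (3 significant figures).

Isobaric: W = P ΔV = nR ΔT.
W = (0.648)(8.314)(287 − 475) = -1013 J.

W ≈ -1010 J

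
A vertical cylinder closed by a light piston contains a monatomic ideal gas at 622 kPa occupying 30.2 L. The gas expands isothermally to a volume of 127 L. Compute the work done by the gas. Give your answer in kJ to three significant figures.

W ≈ 27.0 kJ

Isothermal: W = nRT ln(V₂/V₁) = P₁V₁ ln(V₂/V₁).
P₁V₁ = (622 kPa)(30.2 L) = 18784 J.
W = 18784 × ln(127/30.2) = 18784 × 1.436
W_by_gas = 26981 J.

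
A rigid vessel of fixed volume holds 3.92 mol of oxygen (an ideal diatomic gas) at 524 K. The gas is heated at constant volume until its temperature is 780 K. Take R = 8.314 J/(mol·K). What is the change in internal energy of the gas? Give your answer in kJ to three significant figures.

Constant volume ⇒ W = 0, so Q = ΔU = nCᵥΔT with Cᵥ = 5R/2 = 20.79 J/(mol·K).
ΔU = (3.92)(20.79)(780 − 524) = 20858 J.

ΔU ≈ 20.9 kJ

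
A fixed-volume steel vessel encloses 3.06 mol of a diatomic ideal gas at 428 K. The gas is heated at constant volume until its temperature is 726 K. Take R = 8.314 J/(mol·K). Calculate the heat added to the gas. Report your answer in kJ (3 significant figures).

Q ≈ 19.0 kJ

Constant volume ⇒ W = 0, so Q = ΔU = nCᵥΔT with Cᵥ = 5R/2 = 20.79 J/(mol·K).
ΔU = (3.06)(20.79)(726 − 428) = 18953 J.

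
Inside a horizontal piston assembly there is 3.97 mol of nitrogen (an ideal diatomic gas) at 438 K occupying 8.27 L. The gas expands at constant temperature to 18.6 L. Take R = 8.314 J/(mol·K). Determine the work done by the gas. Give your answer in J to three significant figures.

Isothermal: W = nRT ln(V₂/V₁).
W = (3.97)(8.314)(438) × ln(18.6/8.27)
  = 14457 × 0.8105
W_by_gas = 11718 J.

W ≈ 11700 J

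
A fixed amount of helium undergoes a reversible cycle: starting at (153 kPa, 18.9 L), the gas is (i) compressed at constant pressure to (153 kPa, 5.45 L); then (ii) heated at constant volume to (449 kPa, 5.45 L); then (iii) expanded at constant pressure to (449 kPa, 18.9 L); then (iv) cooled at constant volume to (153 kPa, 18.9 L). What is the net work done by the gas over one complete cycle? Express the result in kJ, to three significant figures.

W_net ≈ 3.98 kJ

Constant-volume legs do no work.
W(i) = (153)(5.45 − 18.9) = -2058 J; W(iii) = (449)(18.9 − 5.45) = 6039 J.
W_net = -2058 + 6039 = 3981 J (the clockwise enclosed area).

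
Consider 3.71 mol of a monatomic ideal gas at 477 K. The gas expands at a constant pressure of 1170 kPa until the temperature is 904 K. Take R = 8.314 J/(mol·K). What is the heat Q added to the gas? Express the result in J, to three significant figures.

Q ≈ 32900 J

Isobaric: W = nRΔT = (3.71)(8.314)(427) = 13171 J.
ΔU = nCᵥΔT with Cᵥ = 3R/2: ΔU = (3.71)(12.47)(427) = 19756 J.
Q = ΔU + W = 19756 + 13171 = 32927 J.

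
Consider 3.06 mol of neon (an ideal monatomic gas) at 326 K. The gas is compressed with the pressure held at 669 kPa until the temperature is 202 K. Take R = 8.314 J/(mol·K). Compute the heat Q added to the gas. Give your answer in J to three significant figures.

Isobaric: W = nRΔT = (3.06)(8.314)(-124) = -3155 J.
ΔU = nCᵥΔT with Cᵥ = 3R/2: ΔU = (3.06)(12.47)(-124) = -4732 J.
Q = ΔU + W = -4732 − 3155 = -7887 J.

Q ≈ -7890 J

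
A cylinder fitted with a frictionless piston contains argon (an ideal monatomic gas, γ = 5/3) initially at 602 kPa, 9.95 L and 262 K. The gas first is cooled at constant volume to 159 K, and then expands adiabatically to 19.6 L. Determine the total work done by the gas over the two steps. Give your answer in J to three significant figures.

W_total ≈ 1980 J

Step 1 (isochoric): W = 0 (constant volume).
After step 1: P = 365.3 kPa (V unchanged).
Step 2 (adiabatic): W = (P₁V₁ − P₂V₂)/(γ−1) = (3635 − 2313)/0.667 = 1983 J.
W_total = 0 + 1983 = 1983 J.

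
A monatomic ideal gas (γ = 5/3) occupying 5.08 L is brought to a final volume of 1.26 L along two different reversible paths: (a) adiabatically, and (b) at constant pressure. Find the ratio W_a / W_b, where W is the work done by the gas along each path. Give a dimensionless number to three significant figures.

Path (a) adiabatic: W = P₁V₁(1 − (V₁/V₂)^(γ−1))/(γ−1) → W_a/(P₁V₁) = -2.3.
Path (b) isobaric: W = P₁(V₂ − V₁) → W_b/(P₁V₁) = -0.752.
W_a / W_b = -2.3 / -0.752 = 3.058.

W_a / W_b ≈ 3.06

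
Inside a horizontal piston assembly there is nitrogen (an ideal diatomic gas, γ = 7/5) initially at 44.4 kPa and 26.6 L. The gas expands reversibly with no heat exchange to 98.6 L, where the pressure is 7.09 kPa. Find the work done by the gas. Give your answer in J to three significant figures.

W ≈ 1200 J

Adiabatic: W = (P₁V₁ − P₂V₂)/(γ − 1) with γ = 7/5.
P₁V₁ = 1181 J, P₂V₂ = 699.1 J.
W = (1181 − 699.1) / 0.4 = 1205 J.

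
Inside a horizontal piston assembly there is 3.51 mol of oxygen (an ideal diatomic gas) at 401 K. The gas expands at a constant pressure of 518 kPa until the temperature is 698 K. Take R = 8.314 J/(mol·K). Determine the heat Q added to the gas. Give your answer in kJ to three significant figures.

Q ≈ 30.3 kJ

Isobaric: W = nRΔT = (3.51)(8.314)(297) = 8667 J.
ΔU = nCᵥΔT with Cᵥ = 5R/2: ΔU = (3.51)(20.79)(297) = 21668 J.
Q = ΔU + W = 21668 + 8667 = 30335 J.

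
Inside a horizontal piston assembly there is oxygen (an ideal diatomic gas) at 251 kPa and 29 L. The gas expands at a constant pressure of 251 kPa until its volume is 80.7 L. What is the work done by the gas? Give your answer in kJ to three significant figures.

Isobaric: W = P ΔV.
W = (251 kPa)(80.7 − 29 L) = (251)(51.7) = 12977 J.

W ≈ 13.0 kJ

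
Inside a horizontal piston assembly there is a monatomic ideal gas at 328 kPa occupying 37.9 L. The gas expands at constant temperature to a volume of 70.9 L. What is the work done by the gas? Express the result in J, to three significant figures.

Isothermal: W = nRT ln(V₂/V₁) = P₁V₁ ln(V₂/V₁).
P₁V₁ = (328 kPa)(37.9 L) = 12431 J.
W = 12431 × ln(70.9/37.9) = 12431 × 0.6263
W_by_gas = 7786 J.

W ≈ 7790 J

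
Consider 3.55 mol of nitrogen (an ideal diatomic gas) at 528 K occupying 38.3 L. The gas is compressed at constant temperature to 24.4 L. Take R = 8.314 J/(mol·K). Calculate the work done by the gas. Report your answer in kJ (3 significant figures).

Isothermal: W = nRT ln(V₂/V₁).
W = (3.55)(8.314)(528) × ln(24.4/38.3)
  = 15584 × -0.4509
W_by_gas = -7026 J.

W ≈ -7.03 kJ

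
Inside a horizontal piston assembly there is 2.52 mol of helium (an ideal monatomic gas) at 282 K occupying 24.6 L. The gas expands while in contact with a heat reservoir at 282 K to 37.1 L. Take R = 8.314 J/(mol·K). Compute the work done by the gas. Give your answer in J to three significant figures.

Isothermal: W = nRT ln(V₂/V₁).
W = (2.52)(8.314)(282) × ln(37.1/24.6)
  = 5908 × 0.4109
W_by_gas = 2428 J.

W ≈ 2430 J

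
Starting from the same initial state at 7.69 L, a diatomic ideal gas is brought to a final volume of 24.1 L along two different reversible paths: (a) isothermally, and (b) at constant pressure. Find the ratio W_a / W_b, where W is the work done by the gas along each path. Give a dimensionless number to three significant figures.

W_a / W_b ≈ 0.535

Path (a) isothermal: W = P₁V₁ ln(V₂/V₁) → W_a/(P₁V₁) = 1.142.
Path (b) isobaric: W = P₁(V₂ − V₁) → W_b/(P₁V₁) = 2.134.
W_a / W_b = 1.142 / 2.134 = 0.5353.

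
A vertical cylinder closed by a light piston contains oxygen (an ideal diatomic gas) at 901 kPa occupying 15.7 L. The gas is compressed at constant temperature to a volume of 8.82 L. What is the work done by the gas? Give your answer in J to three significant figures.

W ≈ -8160 J

Isothermal: W = nRT ln(V₂/V₁) = P₁V₁ ln(V₂/V₁).
P₁V₁ = (901 kPa)(15.7 L) = 14146 J.
W = 14146 × ln(8.82/15.7) = 14146 × -0.5766
W_by_gas = -8157 J.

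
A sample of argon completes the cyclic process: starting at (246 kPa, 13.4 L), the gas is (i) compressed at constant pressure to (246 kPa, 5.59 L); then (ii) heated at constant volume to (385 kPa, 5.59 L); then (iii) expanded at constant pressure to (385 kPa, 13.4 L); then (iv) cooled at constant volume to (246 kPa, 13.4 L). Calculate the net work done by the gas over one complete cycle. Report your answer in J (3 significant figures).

Constant-volume legs do no work.
W(i) = (246)(5.59 − 13.4) = -1921 J; W(iii) = (385)(13.4 − 5.59) = 3007 J.
W_net = -1921 + 3007 = 1086 J (the clockwise enclosed area).

W_net ≈ 1090 J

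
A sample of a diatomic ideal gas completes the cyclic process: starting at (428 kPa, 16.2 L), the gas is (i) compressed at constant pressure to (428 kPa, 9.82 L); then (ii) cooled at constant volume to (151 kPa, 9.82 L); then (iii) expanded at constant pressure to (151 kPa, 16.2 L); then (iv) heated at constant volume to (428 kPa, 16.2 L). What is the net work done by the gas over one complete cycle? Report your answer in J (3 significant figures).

Constant-volume legs do no work.
W(i) = (428)(9.82 − 16.2) = -2731 J; W(iii) = (151)(16.2 − 9.82) = 963.4 J.
W_net = -2731 + 963.4 = -1767 J (the counter-clockwise enclosed area).

W_net ≈ -1770 J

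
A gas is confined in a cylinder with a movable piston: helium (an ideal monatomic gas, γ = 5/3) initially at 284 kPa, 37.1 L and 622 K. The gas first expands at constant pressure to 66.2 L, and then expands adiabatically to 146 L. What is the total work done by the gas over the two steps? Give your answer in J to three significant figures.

Step 1 (isobaric): W = PΔV = (284 kPa)(66.2 − 37.1 L) = 8264 J.
After step 1: P = 284 kPa, V = 66.2 L, T = 1110 K.
Step 2 (adiabatic): W = (P₁V₁ − P₂V₂)/(γ−1) = (18801 − 11096)/0.667 = 11557 J.
W_total = 8264 + 11557 = 19821 J.

W_total ≈ 19800 J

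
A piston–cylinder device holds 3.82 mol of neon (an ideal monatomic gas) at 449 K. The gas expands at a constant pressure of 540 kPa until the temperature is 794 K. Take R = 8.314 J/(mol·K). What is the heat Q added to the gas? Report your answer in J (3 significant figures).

Q ≈ 27400 J

Isobaric: W = nRΔT = (3.82)(8.314)(345) = 10957 J.
ΔU = nCᵥΔT with Cᵥ = 3R/2: ΔU = (3.82)(12.47)(345) = 16436 J.
Q = ΔU + W = 16436 + 10957 = 27393 J.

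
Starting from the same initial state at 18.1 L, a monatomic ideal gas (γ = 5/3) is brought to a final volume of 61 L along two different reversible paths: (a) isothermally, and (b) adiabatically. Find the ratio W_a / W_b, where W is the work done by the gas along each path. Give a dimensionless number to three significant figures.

Path (a) isothermal: W = P₁V₁ ln(V₂/V₁) → W_a/(P₁V₁) = 1.215.
Path (b) adiabatic: W = P₁V₁(1 − (V₁/V₂)^(γ−1))/(γ−1) → W_b/(P₁V₁) = 0.8327.
W_a / W_b = 1.215 / 0.8327 = 1.459.

W_a / W_b ≈ 1.46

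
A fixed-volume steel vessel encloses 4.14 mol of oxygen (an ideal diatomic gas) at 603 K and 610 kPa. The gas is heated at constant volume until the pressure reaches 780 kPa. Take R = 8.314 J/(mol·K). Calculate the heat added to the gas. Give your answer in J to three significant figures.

Constant volume ⇒ W = 0, so Q = ΔU = nCᵥΔT with Cᵥ = 5R/2 = 20.79 J/(mol·K).
At constant V, T₂/T₁ = P₂/P₁ ⇒ ΔT = T₁(P₂/P₁ − 1) = 603·(780/610 − 1) = 168 K.
ΔU = (4.14)(20.79)(168) = 14461 J.

Q ≈ 14500 J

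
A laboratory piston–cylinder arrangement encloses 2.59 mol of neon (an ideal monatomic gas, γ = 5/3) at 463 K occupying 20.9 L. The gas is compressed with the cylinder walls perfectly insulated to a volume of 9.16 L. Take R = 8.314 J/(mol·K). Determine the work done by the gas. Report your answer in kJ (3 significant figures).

Adiabatic: TV^(γ−1) = const with γ = 5/3.
T₂ = T₁ (V₁/V₂)^(γ−1) = 463 × (20.9/9.16)^0.667 = 463 × 1.733 = 802.4 K.
W_by = nCᵥ(T₁ − T₂) = (2.59)(12.47)(463 − 802.4) = -10964 J.

W ≈ -11.0 kJ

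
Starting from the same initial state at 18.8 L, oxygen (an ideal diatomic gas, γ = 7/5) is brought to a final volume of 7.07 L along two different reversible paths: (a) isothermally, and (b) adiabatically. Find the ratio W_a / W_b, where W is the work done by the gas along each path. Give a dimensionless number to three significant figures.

W_a / W_b ≈ 0.817

Path (a) isothermal: W = P₁V₁ ln(V₂/V₁) → W_a/(P₁V₁) = -0.978.
Path (b) adiabatic: W = P₁V₁(1 − (V₁/V₂)^(γ−1))/(γ−1) → W_b/(P₁V₁) = -1.197.
W_a / W_b = -0.978 / -1.197 = 0.8171.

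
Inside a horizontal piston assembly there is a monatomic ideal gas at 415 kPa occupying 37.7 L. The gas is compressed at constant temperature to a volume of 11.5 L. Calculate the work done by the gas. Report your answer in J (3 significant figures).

W ≈ -18600 J

Isothermal: W = nRT ln(V₂/V₁) = P₁V₁ ln(V₂/V₁).
P₁V₁ = (415 kPa)(37.7 L) = 15646 J.
W = 15646 × ln(11.5/37.7) = 15646 × -1.187
W_by_gas = -18576 J.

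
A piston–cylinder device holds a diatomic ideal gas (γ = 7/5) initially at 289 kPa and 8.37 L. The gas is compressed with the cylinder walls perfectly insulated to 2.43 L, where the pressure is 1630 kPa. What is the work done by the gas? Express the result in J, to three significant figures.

W ≈ -3850 J

Adiabatic: W = (P₁V₁ − P₂V₂)/(γ − 1) with γ = 7/5.
P₁V₁ = 2419 J, P₂V₂ = 3961 J.
W = (2419 − 3961) / 0.4 = -3855 J.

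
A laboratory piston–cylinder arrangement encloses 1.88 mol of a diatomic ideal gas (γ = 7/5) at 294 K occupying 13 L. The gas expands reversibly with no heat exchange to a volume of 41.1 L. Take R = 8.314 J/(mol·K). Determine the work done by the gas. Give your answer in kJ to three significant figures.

W ≈ 4.24 kJ

Adiabatic: TV^(γ−1) = const with γ = 7/5.
T₂ = T₁ (V₁/V₂)^(γ−1) = 294 × (13/41.1)^0.4 = 294 × 0.631 = 185.5 K.
W_by = nCᵥ(T₁ − T₂) = (1.88)(20.79)(294 − 185.5) = 4239 J.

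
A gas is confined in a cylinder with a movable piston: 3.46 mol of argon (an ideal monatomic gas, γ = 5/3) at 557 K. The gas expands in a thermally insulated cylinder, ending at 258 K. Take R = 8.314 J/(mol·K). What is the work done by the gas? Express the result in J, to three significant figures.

Adiabatic ⇒ Q = 0, so W_by = −ΔU = nCᵥ(T₁ − T₂).
Cᵥ = 3R/2 = 12.47 J/(mol·K).
W = (3.46)(12.47)(557 − 258) = 12902 J.

W ≈ 12900 J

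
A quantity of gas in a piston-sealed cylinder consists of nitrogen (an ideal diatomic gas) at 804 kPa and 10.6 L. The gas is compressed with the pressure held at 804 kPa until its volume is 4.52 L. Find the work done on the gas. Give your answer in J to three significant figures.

W ≈ 4890 J

Isobaric: W = P ΔV.
W = (804 kPa)(4.52 − 10.6 L) = (804)(-6.08) = -4888 J.
Work on gas = −W_by = 4888 J.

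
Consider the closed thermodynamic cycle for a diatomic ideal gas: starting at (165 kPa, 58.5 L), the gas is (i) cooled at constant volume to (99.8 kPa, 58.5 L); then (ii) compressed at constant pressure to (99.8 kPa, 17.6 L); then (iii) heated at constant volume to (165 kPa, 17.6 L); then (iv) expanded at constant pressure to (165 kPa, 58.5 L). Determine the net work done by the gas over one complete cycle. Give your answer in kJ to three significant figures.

W_net ≈ 2.67 kJ

Constant-volume legs do no work.
W(ii) = (99.8)(17.6 − 58.5) = -4082 J; W(iv) = (165)(58.5 − 17.6) = 6748 J.
W_net = -4082 + 6748 = 2667 J (the clockwise enclosed area).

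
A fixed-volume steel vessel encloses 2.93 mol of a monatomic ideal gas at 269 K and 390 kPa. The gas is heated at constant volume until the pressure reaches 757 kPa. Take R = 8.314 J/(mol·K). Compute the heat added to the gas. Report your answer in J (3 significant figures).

Q ≈ 9250 J

Constant volume ⇒ W = 0, so Q = ΔU = nCᵥΔT with Cᵥ = 3R/2 = 12.47 J/(mol·K).
At constant V, T₂/T₁ = P₂/P₁ ⇒ ΔT = T₁(P₂/P₁ − 1) = 269·(757/390 − 1) = 253.1 K.
ΔU = (2.93)(12.47)(253.1) = 9250 J.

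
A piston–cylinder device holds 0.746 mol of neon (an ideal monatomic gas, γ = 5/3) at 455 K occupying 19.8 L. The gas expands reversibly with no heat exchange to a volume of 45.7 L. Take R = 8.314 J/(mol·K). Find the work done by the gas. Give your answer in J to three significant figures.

Adiabatic: TV^(γ−1) = const with γ = 5/3.
T₂ = T₁ (V₁/V₂)^(γ−1) = 455 × (19.8/45.7)^0.667 = 455 × 0.5726 = 260.5 K.
W_by = nCᵥ(T₁ − T₂) = (0.746)(12.47)(455 − 260.5) = 1809 J.

W ≈ 1810 J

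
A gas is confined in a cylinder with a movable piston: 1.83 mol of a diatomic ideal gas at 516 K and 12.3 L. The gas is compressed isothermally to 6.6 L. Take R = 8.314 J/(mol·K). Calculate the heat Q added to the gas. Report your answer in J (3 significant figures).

Q ≈ -4890 J

Isothermal ⇒ ΔU = 0, so Q = W = nRT ln(V₂/V₁).
Q = (1.83)(8.314)(516) ln(6.6/12.3) = 7851 × -0.6225 = -4887 J.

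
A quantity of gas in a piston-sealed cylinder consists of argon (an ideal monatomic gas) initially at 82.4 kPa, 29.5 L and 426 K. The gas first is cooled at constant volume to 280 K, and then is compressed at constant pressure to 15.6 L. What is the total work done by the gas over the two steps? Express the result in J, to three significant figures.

W_total ≈ -753 J

Step 1 (isochoric): W = 0 (constant volume).
After step 1: P = 54.16 kPa (V unchanged).
Step 2 (isobaric): W = PΔV = (54.16 kPa)(15.6 − 29.5 L) = -752.8 J.
W_total = 0 − 752.8 = -752.8 J.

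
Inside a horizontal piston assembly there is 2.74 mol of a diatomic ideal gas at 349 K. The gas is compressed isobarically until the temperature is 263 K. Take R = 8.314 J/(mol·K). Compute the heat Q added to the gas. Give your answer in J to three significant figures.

Q ≈ -6860 J

Isobaric: W = nRΔT = (2.74)(8.314)(-86) = -1959 J.
ΔU = nCᵥΔT with Cᵥ = 5R/2: ΔU = (2.74)(20.79)(-86) = -4898 J.
Q = ΔU + W = -4898 − 1959 = -6857 J.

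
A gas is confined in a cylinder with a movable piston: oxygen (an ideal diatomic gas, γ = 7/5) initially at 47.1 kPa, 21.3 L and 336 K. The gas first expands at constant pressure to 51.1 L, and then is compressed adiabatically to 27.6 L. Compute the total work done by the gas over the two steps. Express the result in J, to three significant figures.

Step 1 (isobaric): W = PΔV = (47.1 kPa)(51.1 − 21.3 L) = 1404 J.
After step 1: P = 47.1 kPa, V = 51.1 L, T = 806.1 K.
Step 2 (adiabatic): W = (P₁V₁ − P₂V₂)/(γ−1) = (2407 − 3079)/0.4 = -1681 J.
W_total = 1404 − 1681 = -277.5 J.

W_total ≈ -278 J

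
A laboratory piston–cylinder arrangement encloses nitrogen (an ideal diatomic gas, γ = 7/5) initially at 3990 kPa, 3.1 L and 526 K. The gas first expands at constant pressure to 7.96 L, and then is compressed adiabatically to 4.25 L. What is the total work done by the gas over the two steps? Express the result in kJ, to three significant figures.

W_total ≈ -3.26 kJ

Step 1 (isobaric): W = PΔV = (3990 kPa)(7.96 − 3.1 L) = 19391 J.
After step 1: P = 3990 kPa, V = 7.96 L, T = 1351 K.
Step 2 (adiabatic): W = (P₁V₁ − P₂V₂)/(γ−1) = (31760 − 40822)/0.4 = -22654 J.
W_total = 19391 − 22654 = -3263 J.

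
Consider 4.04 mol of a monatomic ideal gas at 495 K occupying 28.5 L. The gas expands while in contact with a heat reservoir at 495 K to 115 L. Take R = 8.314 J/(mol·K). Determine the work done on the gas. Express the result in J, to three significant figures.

Isothermal: W = nRT ln(V₂/V₁).
W = (4.04)(8.314)(495) × ln(115/28.5)
  = 16626 × 1.395
W_by_gas = 23194 J; work on gas = −W_by = -23194 J.

W ≈ -23200 J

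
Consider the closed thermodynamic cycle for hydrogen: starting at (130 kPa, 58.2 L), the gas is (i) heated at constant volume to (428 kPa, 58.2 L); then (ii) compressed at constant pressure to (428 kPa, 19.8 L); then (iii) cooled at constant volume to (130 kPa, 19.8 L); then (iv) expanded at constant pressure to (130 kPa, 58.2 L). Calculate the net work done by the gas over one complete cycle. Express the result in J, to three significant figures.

Constant-volume legs do no work.
W(ii) = (428)(19.8 − 58.2) = -16435 J; W(iv) = (130)(58.2 − 19.8) = 4992 J.
W_net = -16435 + 4992 = -11443 J (the counter-clockwise enclosed area).

W_net ≈ -11400 J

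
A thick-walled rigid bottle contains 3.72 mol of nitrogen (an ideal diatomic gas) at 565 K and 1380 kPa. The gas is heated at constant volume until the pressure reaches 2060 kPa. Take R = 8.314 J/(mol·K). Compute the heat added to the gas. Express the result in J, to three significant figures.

Constant volume ⇒ W = 0, so Q = ΔU = nCᵥΔT with Cᵥ = 5R/2 = 20.79 J/(mol·K).
At constant V, T₂/T₁ = P₂/P₁ ⇒ ΔT = T₁(P₂/P₁ − 1) = 565·(2060/1380 − 1) = 278.4 K.
ΔU = (3.72)(20.79)(278.4) = 21526 J.

Q ≈ 21500 J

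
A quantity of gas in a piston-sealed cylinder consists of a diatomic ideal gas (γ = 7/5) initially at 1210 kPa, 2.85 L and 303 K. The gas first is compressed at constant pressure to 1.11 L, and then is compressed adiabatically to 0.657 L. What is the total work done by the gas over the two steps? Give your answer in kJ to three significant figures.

W_total ≈ -2.89 kJ

Step 1 (isobaric): W = PΔV = (1210 kPa)(1.11 − 2.85 L) = -2105 J.
After step 1: P = 1210 kPa, V = 1.11 L, T = 118 K.
Step 2 (adiabatic): W = (P₁V₁ − P₂V₂)/(γ−1) = (1343 − 1657)/0.4 = -783.7 J.
W_total = -2105 − 783.7 = -2889 J.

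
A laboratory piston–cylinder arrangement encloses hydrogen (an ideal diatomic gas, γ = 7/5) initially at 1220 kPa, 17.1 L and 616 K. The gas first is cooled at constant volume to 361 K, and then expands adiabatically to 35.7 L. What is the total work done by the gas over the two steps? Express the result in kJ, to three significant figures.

W_total ≈ 7.80 kJ

Step 1 (isochoric): W = 0 (constant volume).
After step 1: P = 715 kPa (V unchanged).
Step 2 (adiabatic): W = (P₁V₁ − P₂V₂)/(γ−1) = (12226 − 9108)/0.4 = 7795 J.
W_total = 0 + 7795 = 7795 J.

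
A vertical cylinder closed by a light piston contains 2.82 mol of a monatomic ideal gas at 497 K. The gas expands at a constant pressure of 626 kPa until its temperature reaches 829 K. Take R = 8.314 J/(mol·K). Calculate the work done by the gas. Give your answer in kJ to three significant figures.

W ≈ 7.78 kJ

Isobaric: W = P ΔV = nR ΔT.
W = (2.82)(8.314)(829 − 497) = 7784 J.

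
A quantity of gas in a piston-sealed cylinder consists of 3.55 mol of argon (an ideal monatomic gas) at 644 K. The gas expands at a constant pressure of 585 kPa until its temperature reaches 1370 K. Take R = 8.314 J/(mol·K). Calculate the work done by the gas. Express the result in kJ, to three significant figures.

Isobaric: W = P ΔV = nR ΔT.
W = (3.55)(8.314)(1370 − 644) = 21428 J.

W ≈ 21.4 kJ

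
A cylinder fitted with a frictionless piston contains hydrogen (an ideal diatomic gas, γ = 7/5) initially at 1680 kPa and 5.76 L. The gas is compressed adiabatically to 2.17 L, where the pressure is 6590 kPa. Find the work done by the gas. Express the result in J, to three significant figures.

Adiabatic: W = (P₁V₁ − P₂V₂)/(γ − 1) with γ = 7/5.
P₁V₁ = 9677 J, P₂V₂ = 14300 J.
W = (9677 − 14300) / 0.4 = -11559 J.

W ≈ -11600 J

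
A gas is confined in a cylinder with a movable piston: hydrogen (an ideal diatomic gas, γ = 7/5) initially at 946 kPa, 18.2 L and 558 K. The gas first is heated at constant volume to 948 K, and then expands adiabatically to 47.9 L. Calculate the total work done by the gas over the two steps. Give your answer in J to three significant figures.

Step 1 (isochoric): W = 0 (constant volume).
After step 1: P = 1607 kPa (V unchanged).
Step 2 (adiabatic): W = (P₁V₁ − P₂V₂)/(γ−1) = (29251 − 19862)/0.4 = 23471 J.
W_total = 0 + 23471 = 23471 J.

W_total ≈ 23500 J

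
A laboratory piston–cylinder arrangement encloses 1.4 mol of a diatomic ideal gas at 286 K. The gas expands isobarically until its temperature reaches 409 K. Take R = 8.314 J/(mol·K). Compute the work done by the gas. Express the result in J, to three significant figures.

W ≈ 1430 J

Isobaric: W = P ΔV = nR ΔT.
W = (1.4)(8.314)(409 − 286) = 1432 J.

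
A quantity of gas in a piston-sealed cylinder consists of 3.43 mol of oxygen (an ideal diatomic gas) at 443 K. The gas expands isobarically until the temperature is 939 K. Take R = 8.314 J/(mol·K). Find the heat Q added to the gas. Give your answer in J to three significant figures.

Isobaric: W = nRΔT = (3.43)(8.314)(496) = 14144 J.
ΔU = nCᵥΔT with Cᵥ = 5R/2: ΔU = (3.43)(20.79)(496) = 35361 J.
Q = ΔU + W = 35361 + 14144 = 49506 J.

Q ≈ 49500 J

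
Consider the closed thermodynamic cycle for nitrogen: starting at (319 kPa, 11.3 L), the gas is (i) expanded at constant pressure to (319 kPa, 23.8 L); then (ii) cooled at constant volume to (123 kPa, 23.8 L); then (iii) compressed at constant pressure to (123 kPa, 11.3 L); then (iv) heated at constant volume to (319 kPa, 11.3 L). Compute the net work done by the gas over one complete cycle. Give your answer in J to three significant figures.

W_net ≈ 2450 J

Constant-volume legs do no work.
W(i) = (319)(23.8 − 11.3) = 3988 J; W(iii) = (123)(11.3 − 23.8) = -1538 J.
W_net = 3988 − 1538 = 2450 J (the clockwise enclosed area).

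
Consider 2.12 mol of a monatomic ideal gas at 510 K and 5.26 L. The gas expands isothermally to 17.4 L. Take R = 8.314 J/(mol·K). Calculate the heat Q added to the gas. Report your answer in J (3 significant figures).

Q ≈ 10800 J

Isothermal ⇒ ΔU = 0, so Q = W = nRT ln(V₂/V₁).
Q = (2.12)(8.314)(510) ln(17.4/5.26) = 8989 × 1.196 = 10754 J.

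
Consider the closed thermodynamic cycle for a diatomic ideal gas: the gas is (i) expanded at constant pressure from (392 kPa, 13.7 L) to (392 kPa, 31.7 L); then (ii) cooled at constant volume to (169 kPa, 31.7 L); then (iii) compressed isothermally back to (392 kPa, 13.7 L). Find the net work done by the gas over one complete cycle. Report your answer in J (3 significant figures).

W_net ≈ 2560 J

Leg (i): W = PΔV = (392)(31.7 − 13.7) = 7056 J.
Leg (ii): W = 0.
Leg (iii): W = PᵢVᵢ ln(V_f/Vᵢ) = (5357) ln(13.7/31.7) = -4494 J.
W_net = 7056 − 4494 = 2562 J.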